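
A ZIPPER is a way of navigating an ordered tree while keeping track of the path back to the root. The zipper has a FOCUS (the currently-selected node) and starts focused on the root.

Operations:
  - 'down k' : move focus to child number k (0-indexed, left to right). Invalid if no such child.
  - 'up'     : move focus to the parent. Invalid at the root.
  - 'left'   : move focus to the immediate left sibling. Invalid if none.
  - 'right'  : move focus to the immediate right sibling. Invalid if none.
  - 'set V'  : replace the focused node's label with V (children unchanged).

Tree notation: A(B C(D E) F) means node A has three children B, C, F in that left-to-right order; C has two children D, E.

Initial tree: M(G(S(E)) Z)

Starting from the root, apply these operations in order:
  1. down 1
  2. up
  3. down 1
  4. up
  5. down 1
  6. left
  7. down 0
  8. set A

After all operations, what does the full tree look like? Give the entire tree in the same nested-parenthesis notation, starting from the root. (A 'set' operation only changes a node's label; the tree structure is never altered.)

Answer: M(G(A(E)) Z)

Derivation:
Step 1 (down 1): focus=Z path=1 depth=1 children=[] left=['G'] right=[] parent=M
Step 2 (up): focus=M path=root depth=0 children=['G', 'Z'] (at root)
Step 3 (down 1): focus=Z path=1 depth=1 children=[] left=['G'] right=[] parent=M
Step 4 (up): focus=M path=root depth=0 children=['G', 'Z'] (at root)
Step 5 (down 1): focus=Z path=1 depth=1 children=[] left=['G'] right=[] parent=M
Step 6 (left): focus=G path=0 depth=1 children=['S'] left=[] right=['Z'] parent=M
Step 7 (down 0): focus=S path=0/0 depth=2 children=['E'] left=[] right=[] parent=G
Step 8 (set A): focus=A path=0/0 depth=2 children=['E'] left=[] right=[] parent=G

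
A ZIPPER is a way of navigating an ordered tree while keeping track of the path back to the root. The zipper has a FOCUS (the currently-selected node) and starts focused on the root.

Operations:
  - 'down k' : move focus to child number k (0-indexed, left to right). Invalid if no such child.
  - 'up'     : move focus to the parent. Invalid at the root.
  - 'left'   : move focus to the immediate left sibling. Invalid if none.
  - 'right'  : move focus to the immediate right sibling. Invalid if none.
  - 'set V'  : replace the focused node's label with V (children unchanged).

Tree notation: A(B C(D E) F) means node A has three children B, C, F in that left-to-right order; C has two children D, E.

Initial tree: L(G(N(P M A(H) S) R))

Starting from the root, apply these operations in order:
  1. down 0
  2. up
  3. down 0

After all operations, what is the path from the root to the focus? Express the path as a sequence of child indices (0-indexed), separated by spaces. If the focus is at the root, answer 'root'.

Step 1 (down 0): focus=G path=0 depth=1 children=['N', 'R'] left=[] right=[] parent=L
Step 2 (up): focus=L path=root depth=0 children=['G'] (at root)
Step 3 (down 0): focus=G path=0 depth=1 children=['N', 'R'] left=[] right=[] parent=L

Answer: 0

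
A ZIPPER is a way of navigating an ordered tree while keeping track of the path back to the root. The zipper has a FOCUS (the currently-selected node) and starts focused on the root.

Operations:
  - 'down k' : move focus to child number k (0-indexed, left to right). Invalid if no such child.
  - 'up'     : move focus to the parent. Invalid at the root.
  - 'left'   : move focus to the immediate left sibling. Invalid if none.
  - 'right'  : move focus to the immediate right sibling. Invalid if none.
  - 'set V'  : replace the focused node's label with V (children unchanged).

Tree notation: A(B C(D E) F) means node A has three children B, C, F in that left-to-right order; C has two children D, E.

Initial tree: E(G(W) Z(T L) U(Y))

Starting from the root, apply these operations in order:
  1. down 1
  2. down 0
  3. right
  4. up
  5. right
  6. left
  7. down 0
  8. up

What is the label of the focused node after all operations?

Answer: Z

Derivation:
Step 1 (down 1): focus=Z path=1 depth=1 children=['T', 'L'] left=['G'] right=['U'] parent=E
Step 2 (down 0): focus=T path=1/0 depth=2 children=[] left=[] right=['L'] parent=Z
Step 3 (right): focus=L path=1/1 depth=2 children=[] left=['T'] right=[] parent=Z
Step 4 (up): focus=Z path=1 depth=1 children=['T', 'L'] left=['G'] right=['U'] parent=E
Step 5 (right): focus=U path=2 depth=1 children=['Y'] left=['G', 'Z'] right=[] parent=E
Step 6 (left): focus=Z path=1 depth=1 children=['T', 'L'] left=['G'] right=['U'] parent=E
Step 7 (down 0): focus=T path=1/0 depth=2 children=[] left=[] right=['L'] parent=Z
Step 8 (up): focus=Z path=1 depth=1 children=['T', 'L'] left=['G'] right=['U'] parent=E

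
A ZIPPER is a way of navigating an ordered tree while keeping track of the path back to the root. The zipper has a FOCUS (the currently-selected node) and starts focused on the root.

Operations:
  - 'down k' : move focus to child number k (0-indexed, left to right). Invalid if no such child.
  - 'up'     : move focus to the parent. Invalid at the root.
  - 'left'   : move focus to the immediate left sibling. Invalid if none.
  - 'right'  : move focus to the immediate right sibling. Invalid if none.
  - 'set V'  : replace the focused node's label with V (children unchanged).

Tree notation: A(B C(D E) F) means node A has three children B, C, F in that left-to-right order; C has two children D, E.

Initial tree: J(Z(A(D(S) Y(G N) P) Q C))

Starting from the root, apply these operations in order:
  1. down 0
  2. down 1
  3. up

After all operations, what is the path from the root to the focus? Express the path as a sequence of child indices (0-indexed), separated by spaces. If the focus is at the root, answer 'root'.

Answer: 0

Derivation:
Step 1 (down 0): focus=Z path=0 depth=1 children=['A', 'Q', 'C'] left=[] right=[] parent=J
Step 2 (down 1): focus=Q path=0/1 depth=2 children=[] left=['A'] right=['C'] parent=Z
Step 3 (up): focus=Z path=0 depth=1 children=['A', 'Q', 'C'] left=[] right=[] parent=J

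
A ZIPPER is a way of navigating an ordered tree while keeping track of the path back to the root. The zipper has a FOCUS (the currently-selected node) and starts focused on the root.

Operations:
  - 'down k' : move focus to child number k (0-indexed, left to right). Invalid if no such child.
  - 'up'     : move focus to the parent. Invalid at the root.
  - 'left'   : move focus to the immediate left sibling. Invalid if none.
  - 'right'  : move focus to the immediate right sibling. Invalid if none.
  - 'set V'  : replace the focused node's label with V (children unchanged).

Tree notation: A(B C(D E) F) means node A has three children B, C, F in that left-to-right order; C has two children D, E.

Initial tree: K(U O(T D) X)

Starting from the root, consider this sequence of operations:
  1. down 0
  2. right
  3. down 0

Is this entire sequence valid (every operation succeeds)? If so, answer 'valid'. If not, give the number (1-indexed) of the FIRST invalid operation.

Answer: valid

Derivation:
Step 1 (down 0): focus=U path=0 depth=1 children=[] left=[] right=['O', 'X'] parent=K
Step 2 (right): focus=O path=1 depth=1 children=['T', 'D'] left=['U'] right=['X'] parent=K
Step 3 (down 0): focus=T path=1/0 depth=2 children=[] left=[] right=['D'] parent=O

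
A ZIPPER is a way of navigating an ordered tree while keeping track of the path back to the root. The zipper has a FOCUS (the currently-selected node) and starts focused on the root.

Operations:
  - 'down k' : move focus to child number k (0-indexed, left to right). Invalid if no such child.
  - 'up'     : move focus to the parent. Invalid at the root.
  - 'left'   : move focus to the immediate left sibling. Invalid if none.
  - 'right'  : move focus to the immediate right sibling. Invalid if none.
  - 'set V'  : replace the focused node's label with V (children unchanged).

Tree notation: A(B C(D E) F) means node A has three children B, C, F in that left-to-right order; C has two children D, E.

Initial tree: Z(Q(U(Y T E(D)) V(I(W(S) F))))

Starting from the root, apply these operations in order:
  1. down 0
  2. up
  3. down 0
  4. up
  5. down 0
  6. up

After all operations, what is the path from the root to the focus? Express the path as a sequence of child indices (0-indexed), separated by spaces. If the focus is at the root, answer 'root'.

Step 1 (down 0): focus=Q path=0 depth=1 children=['U', 'V'] left=[] right=[] parent=Z
Step 2 (up): focus=Z path=root depth=0 children=['Q'] (at root)
Step 3 (down 0): focus=Q path=0 depth=1 children=['U', 'V'] left=[] right=[] parent=Z
Step 4 (up): focus=Z path=root depth=0 children=['Q'] (at root)
Step 5 (down 0): focus=Q path=0 depth=1 children=['U', 'V'] left=[] right=[] parent=Z
Step 6 (up): focus=Z path=root depth=0 children=['Q'] (at root)

Answer: root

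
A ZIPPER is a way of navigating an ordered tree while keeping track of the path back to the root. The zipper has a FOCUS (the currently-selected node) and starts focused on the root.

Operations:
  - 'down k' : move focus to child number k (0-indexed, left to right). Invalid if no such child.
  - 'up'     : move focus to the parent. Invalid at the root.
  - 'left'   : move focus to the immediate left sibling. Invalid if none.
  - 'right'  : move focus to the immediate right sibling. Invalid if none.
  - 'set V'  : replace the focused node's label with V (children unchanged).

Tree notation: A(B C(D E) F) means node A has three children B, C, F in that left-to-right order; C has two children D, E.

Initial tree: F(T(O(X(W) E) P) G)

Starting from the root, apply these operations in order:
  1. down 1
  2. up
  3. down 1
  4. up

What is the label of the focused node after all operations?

Step 1 (down 1): focus=G path=1 depth=1 children=[] left=['T'] right=[] parent=F
Step 2 (up): focus=F path=root depth=0 children=['T', 'G'] (at root)
Step 3 (down 1): focus=G path=1 depth=1 children=[] left=['T'] right=[] parent=F
Step 4 (up): focus=F path=root depth=0 children=['T', 'G'] (at root)

Answer: F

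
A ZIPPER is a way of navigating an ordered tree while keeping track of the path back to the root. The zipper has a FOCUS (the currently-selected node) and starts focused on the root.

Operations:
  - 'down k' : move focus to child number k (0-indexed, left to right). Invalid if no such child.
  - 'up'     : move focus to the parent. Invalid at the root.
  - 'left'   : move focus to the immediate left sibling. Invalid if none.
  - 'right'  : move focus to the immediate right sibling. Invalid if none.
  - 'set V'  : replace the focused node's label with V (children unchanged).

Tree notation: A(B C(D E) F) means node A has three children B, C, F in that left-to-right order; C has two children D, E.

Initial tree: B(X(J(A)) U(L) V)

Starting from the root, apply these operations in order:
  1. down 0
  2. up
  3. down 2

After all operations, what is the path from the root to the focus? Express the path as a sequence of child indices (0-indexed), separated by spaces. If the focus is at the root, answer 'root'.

Step 1 (down 0): focus=X path=0 depth=1 children=['J'] left=[] right=['U', 'V'] parent=B
Step 2 (up): focus=B path=root depth=0 children=['X', 'U', 'V'] (at root)
Step 3 (down 2): focus=V path=2 depth=1 children=[] left=['X', 'U'] right=[] parent=B

Answer: 2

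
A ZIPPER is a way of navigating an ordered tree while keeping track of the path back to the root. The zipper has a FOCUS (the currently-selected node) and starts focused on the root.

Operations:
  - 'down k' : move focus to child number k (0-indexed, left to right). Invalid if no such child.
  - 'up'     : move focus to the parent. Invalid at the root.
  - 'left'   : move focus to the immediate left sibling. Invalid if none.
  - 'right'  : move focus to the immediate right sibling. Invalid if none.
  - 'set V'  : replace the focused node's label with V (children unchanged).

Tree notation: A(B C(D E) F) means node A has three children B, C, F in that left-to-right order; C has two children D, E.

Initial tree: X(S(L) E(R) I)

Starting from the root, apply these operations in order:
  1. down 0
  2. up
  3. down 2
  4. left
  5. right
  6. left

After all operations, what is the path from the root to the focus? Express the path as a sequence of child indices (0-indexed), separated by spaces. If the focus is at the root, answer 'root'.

Step 1 (down 0): focus=S path=0 depth=1 children=['L'] left=[] right=['E', 'I'] parent=X
Step 2 (up): focus=X path=root depth=0 children=['S', 'E', 'I'] (at root)
Step 3 (down 2): focus=I path=2 depth=1 children=[] left=['S', 'E'] right=[] parent=X
Step 4 (left): focus=E path=1 depth=1 children=['R'] left=['S'] right=['I'] parent=X
Step 5 (right): focus=I path=2 depth=1 children=[] left=['S', 'E'] right=[] parent=X
Step 6 (left): focus=E path=1 depth=1 children=['R'] left=['S'] right=['I'] parent=X

Answer: 1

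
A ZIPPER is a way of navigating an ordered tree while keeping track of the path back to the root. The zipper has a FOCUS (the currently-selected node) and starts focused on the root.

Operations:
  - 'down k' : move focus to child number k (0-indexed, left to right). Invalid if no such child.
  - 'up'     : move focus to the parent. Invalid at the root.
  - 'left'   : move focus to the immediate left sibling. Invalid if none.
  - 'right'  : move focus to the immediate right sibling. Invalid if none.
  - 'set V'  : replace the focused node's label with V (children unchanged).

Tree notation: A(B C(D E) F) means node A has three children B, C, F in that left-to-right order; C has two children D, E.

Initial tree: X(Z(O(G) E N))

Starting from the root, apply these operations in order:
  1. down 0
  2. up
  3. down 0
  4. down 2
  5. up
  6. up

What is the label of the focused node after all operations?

Answer: X

Derivation:
Step 1 (down 0): focus=Z path=0 depth=1 children=['O', 'E', 'N'] left=[] right=[] parent=X
Step 2 (up): focus=X path=root depth=0 children=['Z'] (at root)
Step 3 (down 0): focus=Z path=0 depth=1 children=['O', 'E', 'N'] left=[] right=[] parent=X
Step 4 (down 2): focus=N path=0/2 depth=2 children=[] left=['O', 'E'] right=[] parent=Z
Step 5 (up): focus=Z path=0 depth=1 children=['O', 'E', 'N'] left=[] right=[] parent=X
Step 6 (up): focus=X path=root depth=0 children=['Z'] (at root)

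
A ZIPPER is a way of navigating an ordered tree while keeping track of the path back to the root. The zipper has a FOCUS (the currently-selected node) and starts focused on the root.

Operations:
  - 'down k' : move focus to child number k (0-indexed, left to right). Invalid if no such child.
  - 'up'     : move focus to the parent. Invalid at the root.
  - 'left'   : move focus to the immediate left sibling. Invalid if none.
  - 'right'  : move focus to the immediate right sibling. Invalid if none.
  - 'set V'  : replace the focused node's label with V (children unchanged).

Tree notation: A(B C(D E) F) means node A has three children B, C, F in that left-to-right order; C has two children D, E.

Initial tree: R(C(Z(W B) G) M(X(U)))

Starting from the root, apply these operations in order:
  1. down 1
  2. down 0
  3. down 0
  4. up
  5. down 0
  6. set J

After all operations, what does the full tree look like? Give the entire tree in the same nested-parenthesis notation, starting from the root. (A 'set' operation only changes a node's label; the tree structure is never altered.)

Answer: R(C(Z(W B) G) M(X(J)))

Derivation:
Step 1 (down 1): focus=M path=1 depth=1 children=['X'] left=['C'] right=[] parent=R
Step 2 (down 0): focus=X path=1/0 depth=2 children=['U'] left=[] right=[] parent=M
Step 3 (down 0): focus=U path=1/0/0 depth=3 children=[] left=[] right=[] parent=X
Step 4 (up): focus=X path=1/0 depth=2 children=['U'] left=[] right=[] parent=M
Step 5 (down 0): focus=U path=1/0/0 depth=3 children=[] left=[] right=[] parent=X
Step 6 (set J): focus=J path=1/0/0 depth=3 children=[] left=[] right=[] parent=X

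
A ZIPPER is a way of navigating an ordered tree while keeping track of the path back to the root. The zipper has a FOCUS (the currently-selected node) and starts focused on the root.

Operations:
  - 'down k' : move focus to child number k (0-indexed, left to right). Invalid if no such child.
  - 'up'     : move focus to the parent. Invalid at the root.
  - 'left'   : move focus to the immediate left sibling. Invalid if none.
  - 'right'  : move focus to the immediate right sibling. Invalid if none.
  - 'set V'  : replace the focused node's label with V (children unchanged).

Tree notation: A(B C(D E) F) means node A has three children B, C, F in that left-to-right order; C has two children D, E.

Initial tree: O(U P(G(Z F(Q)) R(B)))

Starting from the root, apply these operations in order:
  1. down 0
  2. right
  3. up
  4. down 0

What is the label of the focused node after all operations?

Answer: U

Derivation:
Step 1 (down 0): focus=U path=0 depth=1 children=[] left=[] right=['P'] parent=O
Step 2 (right): focus=P path=1 depth=1 children=['G', 'R'] left=['U'] right=[] parent=O
Step 3 (up): focus=O path=root depth=0 children=['U', 'P'] (at root)
Step 4 (down 0): focus=U path=0 depth=1 children=[] left=[] right=['P'] parent=O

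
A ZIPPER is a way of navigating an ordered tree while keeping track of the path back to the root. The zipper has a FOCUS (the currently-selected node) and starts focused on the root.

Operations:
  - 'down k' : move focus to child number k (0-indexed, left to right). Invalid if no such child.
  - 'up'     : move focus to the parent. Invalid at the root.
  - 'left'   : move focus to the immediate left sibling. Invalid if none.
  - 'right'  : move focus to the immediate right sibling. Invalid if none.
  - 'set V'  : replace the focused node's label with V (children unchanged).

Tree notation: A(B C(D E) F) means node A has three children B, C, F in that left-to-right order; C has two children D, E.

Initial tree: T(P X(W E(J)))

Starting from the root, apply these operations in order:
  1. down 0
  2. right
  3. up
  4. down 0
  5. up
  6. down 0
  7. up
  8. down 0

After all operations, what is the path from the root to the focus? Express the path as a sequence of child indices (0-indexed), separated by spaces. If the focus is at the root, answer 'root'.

Step 1 (down 0): focus=P path=0 depth=1 children=[] left=[] right=['X'] parent=T
Step 2 (right): focus=X path=1 depth=1 children=['W', 'E'] left=['P'] right=[] parent=T
Step 3 (up): focus=T path=root depth=0 children=['P', 'X'] (at root)
Step 4 (down 0): focus=P path=0 depth=1 children=[] left=[] right=['X'] parent=T
Step 5 (up): focus=T path=root depth=0 children=['P', 'X'] (at root)
Step 6 (down 0): focus=P path=0 depth=1 children=[] left=[] right=['X'] parent=T
Step 7 (up): focus=T path=root depth=0 children=['P', 'X'] (at root)
Step 8 (down 0): focus=P path=0 depth=1 children=[] left=[] right=['X'] parent=T

Answer: 0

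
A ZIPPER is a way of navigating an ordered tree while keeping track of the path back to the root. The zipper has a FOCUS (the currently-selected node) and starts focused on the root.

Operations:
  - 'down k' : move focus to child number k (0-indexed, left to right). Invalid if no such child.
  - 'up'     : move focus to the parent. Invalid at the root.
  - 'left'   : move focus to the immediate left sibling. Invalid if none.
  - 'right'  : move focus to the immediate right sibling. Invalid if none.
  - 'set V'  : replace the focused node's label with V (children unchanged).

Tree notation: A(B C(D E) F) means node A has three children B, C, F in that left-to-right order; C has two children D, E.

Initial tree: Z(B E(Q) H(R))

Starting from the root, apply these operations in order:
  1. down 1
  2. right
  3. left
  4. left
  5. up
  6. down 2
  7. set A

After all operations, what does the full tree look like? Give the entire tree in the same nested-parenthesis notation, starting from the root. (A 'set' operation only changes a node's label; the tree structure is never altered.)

Answer: Z(B E(Q) A(R))

Derivation:
Step 1 (down 1): focus=E path=1 depth=1 children=['Q'] left=['B'] right=['H'] parent=Z
Step 2 (right): focus=H path=2 depth=1 children=['R'] left=['B', 'E'] right=[] parent=Z
Step 3 (left): focus=E path=1 depth=1 children=['Q'] left=['B'] right=['H'] parent=Z
Step 4 (left): focus=B path=0 depth=1 children=[] left=[] right=['E', 'H'] parent=Z
Step 5 (up): focus=Z path=root depth=0 children=['B', 'E', 'H'] (at root)
Step 6 (down 2): focus=H path=2 depth=1 children=['R'] left=['B', 'E'] right=[] parent=Z
Step 7 (set A): focus=A path=2 depth=1 children=['R'] left=['B', 'E'] right=[] parent=Z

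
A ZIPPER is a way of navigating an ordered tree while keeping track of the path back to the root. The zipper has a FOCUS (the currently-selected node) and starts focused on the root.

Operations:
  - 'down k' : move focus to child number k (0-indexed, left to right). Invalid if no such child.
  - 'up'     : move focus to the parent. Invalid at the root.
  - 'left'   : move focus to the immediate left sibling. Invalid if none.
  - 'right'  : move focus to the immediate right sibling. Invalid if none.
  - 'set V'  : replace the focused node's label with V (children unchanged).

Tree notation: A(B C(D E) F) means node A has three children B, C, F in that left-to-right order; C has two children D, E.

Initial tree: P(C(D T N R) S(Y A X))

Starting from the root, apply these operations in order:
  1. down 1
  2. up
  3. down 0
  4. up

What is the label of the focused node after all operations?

Answer: P

Derivation:
Step 1 (down 1): focus=S path=1 depth=1 children=['Y', 'A', 'X'] left=['C'] right=[] parent=P
Step 2 (up): focus=P path=root depth=0 children=['C', 'S'] (at root)
Step 3 (down 0): focus=C path=0 depth=1 children=['D', 'T', 'N', 'R'] left=[] right=['S'] parent=P
Step 4 (up): focus=P path=root depth=0 children=['C', 'S'] (at root)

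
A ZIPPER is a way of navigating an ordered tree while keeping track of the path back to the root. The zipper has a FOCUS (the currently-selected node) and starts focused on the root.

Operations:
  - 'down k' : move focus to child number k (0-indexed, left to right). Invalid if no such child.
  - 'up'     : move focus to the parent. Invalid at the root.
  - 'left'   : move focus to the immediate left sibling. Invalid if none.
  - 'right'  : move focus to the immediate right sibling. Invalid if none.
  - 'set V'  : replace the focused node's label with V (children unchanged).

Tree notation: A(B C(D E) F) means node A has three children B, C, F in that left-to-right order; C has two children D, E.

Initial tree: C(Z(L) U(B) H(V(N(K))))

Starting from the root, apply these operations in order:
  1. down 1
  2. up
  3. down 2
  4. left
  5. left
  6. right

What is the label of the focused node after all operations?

Answer: U

Derivation:
Step 1 (down 1): focus=U path=1 depth=1 children=['B'] left=['Z'] right=['H'] parent=C
Step 2 (up): focus=C path=root depth=0 children=['Z', 'U', 'H'] (at root)
Step 3 (down 2): focus=H path=2 depth=1 children=['V'] left=['Z', 'U'] right=[] parent=C
Step 4 (left): focus=U path=1 depth=1 children=['B'] left=['Z'] right=['H'] parent=C
Step 5 (left): focus=Z path=0 depth=1 children=['L'] left=[] right=['U', 'H'] parent=C
Step 6 (right): focus=U path=1 depth=1 children=['B'] left=['Z'] right=['H'] parent=C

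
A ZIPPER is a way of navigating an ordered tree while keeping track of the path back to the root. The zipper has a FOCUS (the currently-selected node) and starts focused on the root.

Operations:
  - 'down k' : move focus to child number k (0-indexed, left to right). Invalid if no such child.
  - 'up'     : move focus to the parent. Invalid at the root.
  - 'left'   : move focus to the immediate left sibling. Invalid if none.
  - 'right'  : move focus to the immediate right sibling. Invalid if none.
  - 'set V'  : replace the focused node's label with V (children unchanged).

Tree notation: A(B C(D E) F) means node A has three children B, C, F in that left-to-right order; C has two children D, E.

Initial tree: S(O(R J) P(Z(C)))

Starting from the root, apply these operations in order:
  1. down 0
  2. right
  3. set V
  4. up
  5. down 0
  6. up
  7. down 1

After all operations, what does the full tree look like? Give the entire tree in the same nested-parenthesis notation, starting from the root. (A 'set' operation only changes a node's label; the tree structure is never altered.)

Step 1 (down 0): focus=O path=0 depth=1 children=['R', 'J'] left=[] right=['P'] parent=S
Step 2 (right): focus=P path=1 depth=1 children=['Z'] left=['O'] right=[] parent=S
Step 3 (set V): focus=V path=1 depth=1 children=['Z'] left=['O'] right=[] parent=S
Step 4 (up): focus=S path=root depth=0 children=['O', 'V'] (at root)
Step 5 (down 0): focus=O path=0 depth=1 children=['R', 'J'] left=[] right=['V'] parent=S
Step 6 (up): focus=S path=root depth=0 children=['O', 'V'] (at root)
Step 7 (down 1): focus=V path=1 depth=1 children=['Z'] left=['O'] right=[] parent=S

Answer: S(O(R J) V(Z(C)))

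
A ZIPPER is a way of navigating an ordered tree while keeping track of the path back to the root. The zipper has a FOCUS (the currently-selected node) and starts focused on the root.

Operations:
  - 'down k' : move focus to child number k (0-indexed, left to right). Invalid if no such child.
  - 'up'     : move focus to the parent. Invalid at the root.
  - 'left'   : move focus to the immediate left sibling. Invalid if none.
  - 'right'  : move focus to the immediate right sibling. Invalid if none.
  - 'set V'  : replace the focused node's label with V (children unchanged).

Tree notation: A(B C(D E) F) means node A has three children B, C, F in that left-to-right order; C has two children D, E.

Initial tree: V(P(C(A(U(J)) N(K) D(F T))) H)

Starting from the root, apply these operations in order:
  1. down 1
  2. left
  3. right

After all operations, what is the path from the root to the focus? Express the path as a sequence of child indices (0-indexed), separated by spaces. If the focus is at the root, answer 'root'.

Answer: 1

Derivation:
Step 1 (down 1): focus=H path=1 depth=1 children=[] left=['P'] right=[] parent=V
Step 2 (left): focus=P path=0 depth=1 children=['C'] left=[] right=['H'] parent=V
Step 3 (right): focus=H path=1 depth=1 children=[] left=['P'] right=[] parent=V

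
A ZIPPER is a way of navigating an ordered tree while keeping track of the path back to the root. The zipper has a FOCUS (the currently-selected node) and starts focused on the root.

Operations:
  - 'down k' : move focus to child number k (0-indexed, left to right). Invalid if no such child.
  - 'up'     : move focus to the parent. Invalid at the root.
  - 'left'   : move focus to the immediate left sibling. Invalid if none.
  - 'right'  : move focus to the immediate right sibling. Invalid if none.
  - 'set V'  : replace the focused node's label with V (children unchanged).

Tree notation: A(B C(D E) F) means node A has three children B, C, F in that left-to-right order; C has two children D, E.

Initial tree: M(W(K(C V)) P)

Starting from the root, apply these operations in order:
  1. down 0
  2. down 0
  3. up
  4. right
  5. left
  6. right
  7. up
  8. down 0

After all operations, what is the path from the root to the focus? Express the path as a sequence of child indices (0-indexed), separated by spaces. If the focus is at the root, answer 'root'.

Answer: 0

Derivation:
Step 1 (down 0): focus=W path=0 depth=1 children=['K'] left=[] right=['P'] parent=M
Step 2 (down 0): focus=K path=0/0 depth=2 children=['C', 'V'] left=[] right=[] parent=W
Step 3 (up): focus=W path=0 depth=1 children=['K'] left=[] right=['P'] parent=M
Step 4 (right): focus=P path=1 depth=1 children=[] left=['W'] right=[] parent=M
Step 5 (left): focus=W path=0 depth=1 children=['K'] left=[] right=['P'] parent=M
Step 6 (right): focus=P path=1 depth=1 children=[] left=['W'] right=[] parent=M
Step 7 (up): focus=M path=root depth=0 children=['W', 'P'] (at root)
Step 8 (down 0): focus=W path=0 depth=1 children=['K'] left=[] right=['P'] parent=M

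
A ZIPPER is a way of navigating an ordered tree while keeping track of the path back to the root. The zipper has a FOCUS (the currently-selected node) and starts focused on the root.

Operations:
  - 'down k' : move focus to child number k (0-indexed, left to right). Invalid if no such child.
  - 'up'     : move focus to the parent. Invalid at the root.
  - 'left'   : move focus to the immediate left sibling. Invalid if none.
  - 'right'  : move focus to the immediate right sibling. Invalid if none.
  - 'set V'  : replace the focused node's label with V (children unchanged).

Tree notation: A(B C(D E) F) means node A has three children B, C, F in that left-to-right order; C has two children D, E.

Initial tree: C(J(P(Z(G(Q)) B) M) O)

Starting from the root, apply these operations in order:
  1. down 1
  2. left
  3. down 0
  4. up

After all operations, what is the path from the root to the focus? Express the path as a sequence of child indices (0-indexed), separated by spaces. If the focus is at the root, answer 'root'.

Step 1 (down 1): focus=O path=1 depth=1 children=[] left=['J'] right=[] parent=C
Step 2 (left): focus=J path=0 depth=1 children=['P', 'M'] left=[] right=['O'] parent=C
Step 3 (down 0): focus=P path=0/0 depth=2 children=['Z', 'B'] left=[] right=['M'] parent=J
Step 4 (up): focus=J path=0 depth=1 children=['P', 'M'] left=[] right=['O'] parent=C

Answer: 0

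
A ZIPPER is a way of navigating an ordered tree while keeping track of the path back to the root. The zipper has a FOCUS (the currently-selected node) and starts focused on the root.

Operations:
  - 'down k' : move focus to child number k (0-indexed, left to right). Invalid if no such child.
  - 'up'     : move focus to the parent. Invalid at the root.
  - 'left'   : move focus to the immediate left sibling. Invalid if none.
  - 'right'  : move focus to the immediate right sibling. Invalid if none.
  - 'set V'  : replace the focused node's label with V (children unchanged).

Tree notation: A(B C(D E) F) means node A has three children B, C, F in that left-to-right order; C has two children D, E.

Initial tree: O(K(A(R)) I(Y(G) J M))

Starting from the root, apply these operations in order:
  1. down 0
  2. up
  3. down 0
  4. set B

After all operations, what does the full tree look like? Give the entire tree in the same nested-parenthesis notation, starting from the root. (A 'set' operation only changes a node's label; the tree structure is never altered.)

Step 1 (down 0): focus=K path=0 depth=1 children=['A'] left=[] right=['I'] parent=O
Step 2 (up): focus=O path=root depth=0 children=['K', 'I'] (at root)
Step 3 (down 0): focus=K path=0 depth=1 children=['A'] left=[] right=['I'] parent=O
Step 4 (set B): focus=B path=0 depth=1 children=['A'] left=[] right=['I'] parent=O

Answer: O(B(A(R)) I(Y(G) J M))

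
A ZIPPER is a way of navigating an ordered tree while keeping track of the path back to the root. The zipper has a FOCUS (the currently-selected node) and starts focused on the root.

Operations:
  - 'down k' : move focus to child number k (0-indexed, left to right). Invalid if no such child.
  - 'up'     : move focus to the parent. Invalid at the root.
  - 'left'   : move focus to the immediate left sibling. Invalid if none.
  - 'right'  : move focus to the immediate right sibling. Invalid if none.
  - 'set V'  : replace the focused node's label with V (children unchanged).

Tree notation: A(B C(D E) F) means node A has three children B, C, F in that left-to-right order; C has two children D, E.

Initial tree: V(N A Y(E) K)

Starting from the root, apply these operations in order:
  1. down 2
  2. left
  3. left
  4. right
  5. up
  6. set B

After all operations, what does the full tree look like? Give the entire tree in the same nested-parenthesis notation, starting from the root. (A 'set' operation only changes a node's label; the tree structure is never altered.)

Step 1 (down 2): focus=Y path=2 depth=1 children=['E'] left=['N', 'A'] right=['K'] parent=V
Step 2 (left): focus=A path=1 depth=1 children=[] left=['N'] right=['Y', 'K'] parent=V
Step 3 (left): focus=N path=0 depth=1 children=[] left=[] right=['A', 'Y', 'K'] parent=V
Step 4 (right): focus=A path=1 depth=1 children=[] left=['N'] right=['Y', 'K'] parent=V
Step 5 (up): focus=V path=root depth=0 children=['N', 'A', 'Y', 'K'] (at root)
Step 6 (set B): focus=B path=root depth=0 children=['N', 'A', 'Y', 'K'] (at root)

Answer: B(N A Y(E) K)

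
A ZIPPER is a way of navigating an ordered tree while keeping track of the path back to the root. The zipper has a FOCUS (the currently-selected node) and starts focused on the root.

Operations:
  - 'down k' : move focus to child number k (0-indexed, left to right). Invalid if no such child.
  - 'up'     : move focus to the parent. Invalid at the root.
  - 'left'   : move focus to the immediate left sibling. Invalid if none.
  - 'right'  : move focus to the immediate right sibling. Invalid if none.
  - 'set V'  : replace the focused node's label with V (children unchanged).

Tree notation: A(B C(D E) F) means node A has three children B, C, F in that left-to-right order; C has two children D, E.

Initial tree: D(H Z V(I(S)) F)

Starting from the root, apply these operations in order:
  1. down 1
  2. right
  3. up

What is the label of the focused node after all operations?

Answer: D

Derivation:
Step 1 (down 1): focus=Z path=1 depth=1 children=[] left=['H'] right=['V', 'F'] parent=D
Step 2 (right): focus=V path=2 depth=1 children=['I'] left=['H', 'Z'] right=['F'] parent=D
Step 3 (up): focus=D path=root depth=0 children=['H', 'Z', 'V', 'F'] (at root)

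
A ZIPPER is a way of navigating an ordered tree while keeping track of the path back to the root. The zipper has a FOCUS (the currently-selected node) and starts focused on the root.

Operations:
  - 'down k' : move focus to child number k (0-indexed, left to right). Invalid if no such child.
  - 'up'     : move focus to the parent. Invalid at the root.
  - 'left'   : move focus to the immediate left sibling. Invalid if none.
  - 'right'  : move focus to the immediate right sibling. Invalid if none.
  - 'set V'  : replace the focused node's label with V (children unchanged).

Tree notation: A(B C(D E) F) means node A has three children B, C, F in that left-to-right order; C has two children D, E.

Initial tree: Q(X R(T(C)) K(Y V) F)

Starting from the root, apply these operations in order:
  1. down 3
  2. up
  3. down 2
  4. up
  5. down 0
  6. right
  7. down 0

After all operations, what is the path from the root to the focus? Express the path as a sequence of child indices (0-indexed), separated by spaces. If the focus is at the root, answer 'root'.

Step 1 (down 3): focus=F path=3 depth=1 children=[] left=['X', 'R', 'K'] right=[] parent=Q
Step 2 (up): focus=Q path=root depth=0 children=['X', 'R', 'K', 'F'] (at root)
Step 3 (down 2): focus=K path=2 depth=1 children=['Y', 'V'] left=['X', 'R'] right=['F'] parent=Q
Step 4 (up): focus=Q path=root depth=0 children=['X', 'R', 'K', 'F'] (at root)
Step 5 (down 0): focus=X path=0 depth=1 children=[] left=[] right=['R', 'K', 'F'] parent=Q
Step 6 (right): focus=R path=1 depth=1 children=['T'] left=['X'] right=['K', 'F'] parent=Q
Step 7 (down 0): focus=T path=1/0 depth=2 children=['C'] left=[] right=[] parent=R

Answer: 1 0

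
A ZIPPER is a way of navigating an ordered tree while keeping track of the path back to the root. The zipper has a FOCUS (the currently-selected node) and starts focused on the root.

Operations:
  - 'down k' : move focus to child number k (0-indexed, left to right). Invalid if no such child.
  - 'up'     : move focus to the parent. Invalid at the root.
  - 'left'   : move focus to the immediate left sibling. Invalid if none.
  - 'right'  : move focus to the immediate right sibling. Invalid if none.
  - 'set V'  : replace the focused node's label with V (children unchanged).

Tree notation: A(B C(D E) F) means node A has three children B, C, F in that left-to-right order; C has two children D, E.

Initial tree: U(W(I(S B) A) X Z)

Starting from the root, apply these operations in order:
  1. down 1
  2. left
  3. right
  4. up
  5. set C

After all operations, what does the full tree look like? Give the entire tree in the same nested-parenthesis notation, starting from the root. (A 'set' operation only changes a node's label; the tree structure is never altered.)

Answer: C(W(I(S B) A) X Z)

Derivation:
Step 1 (down 1): focus=X path=1 depth=1 children=[] left=['W'] right=['Z'] parent=U
Step 2 (left): focus=W path=0 depth=1 children=['I', 'A'] left=[] right=['X', 'Z'] parent=U
Step 3 (right): focus=X path=1 depth=1 children=[] left=['W'] right=['Z'] parent=U
Step 4 (up): focus=U path=root depth=0 children=['W', 'X', 'Z'] (at root)
Step 5 (set C): focus=C path=root depth=0 children=['W', 'X', 'Z'] (at root)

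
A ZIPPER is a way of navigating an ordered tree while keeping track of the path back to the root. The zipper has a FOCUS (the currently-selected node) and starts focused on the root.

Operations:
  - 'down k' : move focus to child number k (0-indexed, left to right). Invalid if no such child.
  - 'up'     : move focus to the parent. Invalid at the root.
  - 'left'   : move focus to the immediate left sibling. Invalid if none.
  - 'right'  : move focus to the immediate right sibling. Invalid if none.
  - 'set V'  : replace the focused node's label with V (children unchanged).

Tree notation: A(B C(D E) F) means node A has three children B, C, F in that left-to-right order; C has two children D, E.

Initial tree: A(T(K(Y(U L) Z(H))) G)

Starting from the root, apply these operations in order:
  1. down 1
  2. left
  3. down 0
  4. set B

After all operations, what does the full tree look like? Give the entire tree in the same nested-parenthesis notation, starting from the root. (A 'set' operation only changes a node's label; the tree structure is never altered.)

Answer: A(T(B(Y(U L) Z(H))) G)

Derivation:
Step 1 (down 1): focus=G path=1 depth=1 children=[] left=['T'] right=[] parent=A
Step 2 (left): focus=T path=0 depth=1 children=['K'] left=[] right=['G'] parent=A
Step 3 (down 0): focus=K path=0/0 depth=2 children=['Y', 'Z'] left=[] right=[] parent=T
Step 4 (set B): focus=B path=0/0 depth=2 children=['Y', 'Z'] left=[] right=[] parent=T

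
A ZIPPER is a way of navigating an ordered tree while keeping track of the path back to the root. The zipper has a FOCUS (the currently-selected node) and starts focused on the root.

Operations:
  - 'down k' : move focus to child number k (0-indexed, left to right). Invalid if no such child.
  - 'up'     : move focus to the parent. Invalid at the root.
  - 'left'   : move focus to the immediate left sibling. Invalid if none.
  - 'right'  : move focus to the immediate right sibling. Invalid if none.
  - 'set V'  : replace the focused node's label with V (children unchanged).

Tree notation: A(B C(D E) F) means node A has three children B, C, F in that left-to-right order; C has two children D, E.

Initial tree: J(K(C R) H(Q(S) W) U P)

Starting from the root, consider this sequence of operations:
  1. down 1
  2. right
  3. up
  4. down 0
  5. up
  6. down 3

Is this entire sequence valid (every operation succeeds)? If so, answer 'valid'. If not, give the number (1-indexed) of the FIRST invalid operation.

Step 1 (down 1): focus=H path=1 depth=1 children=['Q', 'W'] left=['K'] right=['U', 'P'] parent=J
Step 2 (right): focus=U path=2 depth=1 children=[] left=['K', 'H'] right=['P'] parent=J
Step 3 (up): focus=J path=root depth=0 children=['K', 'H', 'U', 'P'] (at root)
Step 4 (down 0): focus=K path=0 depth=1 children=['C', 'R'] left=[] right=['H', 'U', 'P'] parent=J
Step 5 (up): focus=J path=root depth=0 children=['K', 'H', 'U', 'P'] (at root)
Step 6 (down 3): focus=P path=3 depth=1 children=[] left=['K', 'H', 'U'] right=[] parent=J

Answer: valid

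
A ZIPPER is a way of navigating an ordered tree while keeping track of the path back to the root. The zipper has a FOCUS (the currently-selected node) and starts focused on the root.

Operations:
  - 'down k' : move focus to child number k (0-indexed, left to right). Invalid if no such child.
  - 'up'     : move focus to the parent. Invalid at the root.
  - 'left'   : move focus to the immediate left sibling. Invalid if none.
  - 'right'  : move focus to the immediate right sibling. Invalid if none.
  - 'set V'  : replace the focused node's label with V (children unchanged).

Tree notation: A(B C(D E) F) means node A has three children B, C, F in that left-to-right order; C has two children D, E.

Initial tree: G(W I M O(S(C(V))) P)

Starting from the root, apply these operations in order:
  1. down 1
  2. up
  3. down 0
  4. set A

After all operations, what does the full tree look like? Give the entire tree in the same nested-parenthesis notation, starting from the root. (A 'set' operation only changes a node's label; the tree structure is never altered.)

Step 1 (down 1): focus=I path=1 depth=1 children=[] left=['W'] right=['M', 'O', 'P'] parent=G
Step 2 (up): focus=G path=root depth=0 children=['W', 'I', 'M', 'O', 'P'] (at root)
Step 3 (down 0): focus=W path=0 depth=1 children=[] left=[] right=['I', 'M', 'O', 'P'] parent=G
Step 4 (set A): focus=A path=0 depth=1 children=[] left=[] right=['I', 'M', 'O', 'P'] parent=G

Answer: G(A I M O(S(C(V))) P)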